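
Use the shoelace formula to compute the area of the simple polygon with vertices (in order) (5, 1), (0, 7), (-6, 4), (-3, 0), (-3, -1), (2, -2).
Area = 56

Shoelace formula: Area = (1/2) |Σ_i (x_i · y_{i+1} − x_{i+1} · y_i)| (indices mod n). Compute each cross term:
  (5)(7) − (0)(1) = 35
  (0)(4) − (-6)(7) = 42
  (-6)(0) − (-3)(4) = 12
  (-3)(-1) − (-3)(0) = 3
  (-3)(-2) − (2)(-1) = 8
  (2)(1) − (5)(-2) = 12
Sum = 112, so (signed) Area = 112/2 = 56, |Area| = 56.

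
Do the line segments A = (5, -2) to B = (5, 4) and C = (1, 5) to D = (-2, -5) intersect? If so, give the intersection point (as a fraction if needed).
No (intersection of containing lines falls outside at least one segment)

Parametrize and solve: t = 61/18, s = -4/3. At least one of these is outside [0, 1], so the segments do not intersect.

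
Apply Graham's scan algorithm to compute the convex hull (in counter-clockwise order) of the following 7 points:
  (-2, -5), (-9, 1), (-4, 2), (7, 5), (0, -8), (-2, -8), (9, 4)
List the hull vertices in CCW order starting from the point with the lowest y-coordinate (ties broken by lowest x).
Hull (CCW) = [(-2, -8), (0, -8), (9, 4), (7, 5), (-9, 1)]

Graham scan procedure:
  1. Find the pivot p₀ = point with lowest y (tie → lowest x): (-2, -8).
  2. Sort the remaining points by polar angle around p₀.
  3. Walk through sorted points, maintaining a stack; pop the top while the last three entries make a non-left turn (cross product ≤ 0).
  4. Final stack is the convex hull in CCW order: (-2, -8), (0, -8), (9, 4), (7, 5), (-9, 1).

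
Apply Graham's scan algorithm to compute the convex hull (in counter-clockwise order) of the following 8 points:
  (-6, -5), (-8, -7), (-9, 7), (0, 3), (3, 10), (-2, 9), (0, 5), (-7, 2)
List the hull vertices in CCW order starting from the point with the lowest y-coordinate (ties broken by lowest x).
Hull (CCW) = [(-8, -7), (-6, -5), (0, 3), (3, 10), (-2, 9), (-9, 7)]

Graham scan procedure:
  1. Find the pivot p₀ = point with lowest y (tie → lowest x): (-8, -7).
  2. Sort the remaining points by polar angle around p₀.
  3. Walk through sorted points, maintaining a stack; pop the top while the last three entries make a non-left turn (cross product ≤ 0).
  4. Final stack is the convex hull in CCW order: (-8, -7), (-6, -5), (0, 3), (3, 10), (-2, 9), (-9, 7).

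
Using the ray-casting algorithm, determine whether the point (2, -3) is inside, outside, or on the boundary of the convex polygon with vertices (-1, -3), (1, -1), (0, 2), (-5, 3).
The point (2, -3) lies strictly outside the polygon

Cast a horizontal ray to the right from the query point and count how many polygon edges it crosses (each edge strictly once or zero times, handled with the usual half-open convention). 
Parity of crossings → even ⇒ outside.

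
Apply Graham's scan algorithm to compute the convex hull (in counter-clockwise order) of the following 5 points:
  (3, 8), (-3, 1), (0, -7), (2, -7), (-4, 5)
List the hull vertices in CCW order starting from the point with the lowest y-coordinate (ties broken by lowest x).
Hull (CCW) = [(0, -7), (2, -7), (3, 8), (-4, 5), (-3, 1)]

Graham scan procedure:
  1. Find the pivot p₀ = point with lowest y (tie → lowest x): (0, -7).
  2. Sort the remaining points by polar angle around p₀.
  3. Walk through sorted points, maintaining a stack; pop the top while the last three entries make a non-left turn (cross product ≤ 0).
  4. Final stack is the convex hull in CCW order: (0, -7), (2, -7), (3, 8), (-4, 5), (-3, 1).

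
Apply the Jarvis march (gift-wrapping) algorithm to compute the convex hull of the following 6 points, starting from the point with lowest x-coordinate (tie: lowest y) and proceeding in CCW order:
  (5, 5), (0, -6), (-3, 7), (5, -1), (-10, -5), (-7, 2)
Hull (CCW) = [(-10, -5), (0, -6), (5, -1), (5, 5), (-3, 7), (-7, 2)]

Jarvis march: at each step, from the current hull vertex p, select the next vertex q as the point such that every other point lies strictly to the left of (or on) the directed line p → q. (Equivalently: for every other point r, the cross product (q − p) × (r − p) ≥ 0.)
Starting point (lowest x, tie lowest y): (-10, -5). Wrap until returning to start. Resulting hull: (-10, -5), (0, -6), (5, -1), (5, 5), (-3, 7), (-7, 2).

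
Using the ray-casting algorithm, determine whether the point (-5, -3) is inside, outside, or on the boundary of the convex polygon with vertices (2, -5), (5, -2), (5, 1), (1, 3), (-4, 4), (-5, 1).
The point (-5, -3) lies strictly outside the polygon

Cast a horizontal ray to the right from the query point and count how many polygon edges it crosses (each edge strictly once or zero times, handled with the usual half-open convention). 
Parity of crossings → even ⇒ outside.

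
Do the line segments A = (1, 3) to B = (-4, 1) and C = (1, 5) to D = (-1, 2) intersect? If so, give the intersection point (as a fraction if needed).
Yes; intersection at (-9/11, 25/11) (t = 4/11 on AB, s = 10/11 on CD)

Parametrize AB as A + t(B − A) = (1 + -5 t, 3 + -2 t) and CD as C + s(D − C) = (1 + -2 s, 5 + -3 s). Solve the linear system for (t, s). Determinant = -11 ≠ 0, so a unique intersection of the containing lines exists. Solution: t = 4/11, s = 10/11 — both in [0, 1], so the segments cross. Intersection point: (-9/11, 25/11).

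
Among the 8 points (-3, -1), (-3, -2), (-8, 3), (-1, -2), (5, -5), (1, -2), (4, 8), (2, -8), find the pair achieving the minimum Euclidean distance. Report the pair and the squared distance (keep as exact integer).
Pair = ((-3, -1), (-3, -2)); squared distance = 1

Compute all C(8, 2) = 28 pairwise squared distances (x_i − x_j)² + (y_i − y_j)². The minimum is 1, attained by the pair ((-3, -1), (-3, -2)).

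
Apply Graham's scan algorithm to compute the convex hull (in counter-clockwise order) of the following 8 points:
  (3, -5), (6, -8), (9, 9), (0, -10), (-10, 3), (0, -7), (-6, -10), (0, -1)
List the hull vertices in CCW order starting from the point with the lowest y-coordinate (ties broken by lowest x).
Hull (CCW) = [(-6, -10), (0, -10), (6, -8), (9, 9), (-10, 3)]

Graham scan procedure:
  1. Find the pivot p₀ = point with lowest y (tie → lowest x): (-6, -10).
  2. Sort the remaining points by polar angle around p₀.
  3. Walk through sorted points, maintaining a stack; pop the top while the last three entries make a non-left turn (cross product ≤ 0).
  4. Final stack is the convex hull in CCW order: (-6, -10), (0, -10), (6, -8), (9, 9), (-10, 3).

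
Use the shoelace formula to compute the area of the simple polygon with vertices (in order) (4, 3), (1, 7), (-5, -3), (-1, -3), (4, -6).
Area = 123/2

Shoelace formula: Area = (1/2) |Σ_i (x_i · y_{i+1} − x_{i+1} · y_i)| (indices mod n). Compute each cross term:
  (4)(7) − (1)(3) = 25
  (1)(-3) − (-5)(7) = 32
  (-5)(-3) − (-1)(-3) = 12
  (-1)(-6) − (4)(-3) = 18
  (4)(3) − (4)(-6) = 36
Sum = 123, so (signed) Area = 123/2 = 123/2, |Area| = 123/2.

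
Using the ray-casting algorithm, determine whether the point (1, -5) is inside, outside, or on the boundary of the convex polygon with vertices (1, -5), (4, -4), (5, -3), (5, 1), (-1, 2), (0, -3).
The point (1, -5) lies on the polygon boundary

Boundary check: the query satisfies the collinearity and bounding-box conditions for some polygon edge, so it lies exactly on the boundary.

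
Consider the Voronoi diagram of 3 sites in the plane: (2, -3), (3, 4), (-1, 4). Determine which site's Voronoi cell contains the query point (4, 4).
Nearest site = (3, 4)

The Voronoi cell of site s contains exactly those query points closer to s than to any other site. Compute squared distances from q = (4, 4) to each site:
  (3 − 4)² + (4 − 4)² = 1
  (-1 − 4)² + (4 − 4)² = 25
  (2 − 4)² + (-3 − 4)² = 53
Minimum is attained by (3, 4), so q lies in its Voronoi cell.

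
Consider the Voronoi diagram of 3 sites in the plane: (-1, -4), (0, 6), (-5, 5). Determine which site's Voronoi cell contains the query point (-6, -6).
Nearest site = (-1, -4)

The Voronoi cell of site s contains exactly those query points closer to s than to any other site. Compute squared distances from q = (-6, -6) to each site:
  (-1 − -6)² + (-4 − -6)² = 29
  (-5 − -6)² + (5 − -6)² = 122
  (0 − -6)² + (6 − -6)² = 180
Minimum is attained by (-1, -4), so q lies in its Voronoi cell.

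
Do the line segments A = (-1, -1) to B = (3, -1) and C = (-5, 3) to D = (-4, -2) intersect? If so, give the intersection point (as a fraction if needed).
No (intersection of containing lines falls outside at least one segment)

Parametrize and solve: t = -4/5, s = 4/5. At least one of these is outside [0, 1], so the segments do not intersect.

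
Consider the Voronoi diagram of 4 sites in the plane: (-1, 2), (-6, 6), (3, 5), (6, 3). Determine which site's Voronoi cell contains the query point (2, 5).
Nearest site = (3, 5)

The Voronoi cell of site s contains exactly those query points closer to s than to any other site. Compute squared distances from q = (2, 5) to each site:
  (3 − 2)² + (5 − 5)² = 1
  (-1 − 2)² + (2 − 5)² = 18
  (6 − 2)² + (3 − 5)² = 20
  (-6 − 2)² + (6 − 5)² = 65
Minimum is attained by (3, 5), so q lies in its Voronoi cell.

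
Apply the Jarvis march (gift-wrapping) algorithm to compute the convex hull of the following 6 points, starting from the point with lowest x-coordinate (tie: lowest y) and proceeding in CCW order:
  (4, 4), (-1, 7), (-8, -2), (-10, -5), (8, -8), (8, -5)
Hull (CCW) = [(-10, -5), (8, -8), (8, -5), (4, 4), (-1, 7), (-8, -2)]

Jarvis march: at each step, from the current hull vertex p, select the next vertex q as the point such that every other point lies strictly to the left of (or on) the directed line p → q. (Equivalently: for every other point r, the cross product (q − p) × (r − p) ≥ 0.)
Starting point (lowest x, tie lowest y): (-10, -5). Wrap until returning to start. Resulting hull: (-10, -5), (8, -8), (8, -5), (4, 4), (-1, 7), (-8, -2).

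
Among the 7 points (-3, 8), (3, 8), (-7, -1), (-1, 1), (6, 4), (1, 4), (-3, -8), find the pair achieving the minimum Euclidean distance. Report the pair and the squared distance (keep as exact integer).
Pair = ((-1, 1), (1, 4)); squared distance = 13

Compute all C(7, 2) = 21 pairwise squared distances (x_i − x_j)² + (y_i − y_j)². The minimum is 13, attained by the pair ((-1, 1), (1, 4)).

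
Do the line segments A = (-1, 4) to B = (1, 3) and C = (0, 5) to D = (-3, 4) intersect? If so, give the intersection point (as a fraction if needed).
No (intersection of containing lines falls outside at least one segment)

Parametrize and solve: t = -2/5, s = 3/5. At least one of these is outside [0, 1], so the segments do not intersect.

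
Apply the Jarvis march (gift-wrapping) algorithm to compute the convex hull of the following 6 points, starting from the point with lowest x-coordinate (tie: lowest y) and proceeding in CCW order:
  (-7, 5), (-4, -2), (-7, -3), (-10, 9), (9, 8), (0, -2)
Hull (CCW) = [(-10, 9), (-7, -3), (0, -2), (9, 8)]

Jarvis march: at each step, from the current hull vertex p, select the next vertex q as the point such that every other point lies strictly to the left of (or on) the directed line p → q. (Equivalently: for every other point r, the cross product (q − p) × (r − p) ≥ 0.)
Starting point (lowest x, tie lowest y): (-10, 9). Wrap until returning to start. Resulting hull: (-10, 9), (-7, -3), (0, -2), (9, 8).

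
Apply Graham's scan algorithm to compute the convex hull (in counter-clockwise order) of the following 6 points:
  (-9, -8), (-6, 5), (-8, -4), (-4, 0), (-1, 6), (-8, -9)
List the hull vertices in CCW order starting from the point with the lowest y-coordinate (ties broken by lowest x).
Hull (CCW) = [(-8, -9), (-1, 6), (-6, 5), (-9, -8)]

Graham scan procedure:
  1. Find the pivot p₀ = point with lowest y (tie → lowest x): (-8, -9).
  2. Sort the remaining points by polar angle around p₀.
  3. Walk through sorted points, maintaining a stack; pop the top while the last three entries make a non-left turn (cross product ≤ 0).
  4. Final stack is the convex hull in CCW order: (-8, -9), (-1, 6), (-6, 5), (-9, -8).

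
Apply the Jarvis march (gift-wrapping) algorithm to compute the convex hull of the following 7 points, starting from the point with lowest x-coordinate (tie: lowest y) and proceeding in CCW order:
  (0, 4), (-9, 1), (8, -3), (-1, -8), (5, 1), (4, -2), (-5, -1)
Hull (CCW) = [(-9, 1), (-1, -8), (8, -3), (5, 1), (0, 4)]

Jarvis march: at each step, from the current hull vertex p, select the next vertex q as the point such that every other point lies strictly to the left of (or on) the directed line p → q. (Equivalently: for every other point r, the cross product (q − p) × (r − p) ≥ 0.)
Starting point (lowest x, tie lowest y): (-9, 1). Wrap until returning to start. Resulting hull: (-9, 1), (-1, -8), (8, -3), (5, 1), (0, 4).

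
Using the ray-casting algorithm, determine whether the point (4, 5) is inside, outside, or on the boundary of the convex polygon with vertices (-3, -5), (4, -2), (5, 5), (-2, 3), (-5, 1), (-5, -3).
The point (4, 5) lies strictly outside the polygon

Cast a horizontal ray to the right from the query point and count how many polygon edges it crosses (each edge strictly once or zero times, handled with the usual half-open convention). 
Parity of crossings → even ⇒ outside.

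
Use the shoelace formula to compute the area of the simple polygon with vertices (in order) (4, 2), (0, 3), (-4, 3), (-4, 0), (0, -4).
Area = 34

Shoelace formula: Area = (1/2) |Σ_i (x_i · y_{i+1} − x_{i+1} · y_i)| (indices mod n). Compute each cross term:
  (4)(3) − (0)(2) = 12
  (0)(3) − (-4)(3) = 12
  (-4)(0) − (-4)(3) = 12
  (-4)(-4) − (0)(0) = 16
  (0)(2) − (4)(-4) = 16
Sum = 68, so (signed) Area = 68/2 = 34, |Area| = 34.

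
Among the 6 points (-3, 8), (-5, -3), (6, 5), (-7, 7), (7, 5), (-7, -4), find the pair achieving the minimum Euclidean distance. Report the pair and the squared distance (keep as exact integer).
Pair = ((6, 5), (7, 5)); squared distance = 1

Compute all C(6, 2) = 15 pairwise squared distances (x_i − x_j)² + (y_i − y_j)². The minimum is 1, attained by the pair ((6, 5), (7, 5)).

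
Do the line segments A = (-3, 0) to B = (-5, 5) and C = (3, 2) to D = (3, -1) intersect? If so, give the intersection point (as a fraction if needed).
No (intersection of containing lines falls outside at least one segment)

Parametrize and solve: t = -3, s = 17/3. At least one of these is outside [0, 1], so the segments do not intersect.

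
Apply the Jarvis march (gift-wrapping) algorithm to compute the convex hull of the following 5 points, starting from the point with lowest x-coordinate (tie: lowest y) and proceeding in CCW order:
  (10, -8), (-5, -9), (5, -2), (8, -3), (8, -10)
Hull (CCW) = [(-5, -9), (8, -10), (10, -8), (8, -3), (5, -2)]

Jarvis march: at each step, from the current hull vertex p, select the next vertex q as the point such that every other point lies strictly to the left of (or on) the directed line p → q. (Equivalently: for every other point r, the cross product (q − p) × (r − p) ≥ 0.)
Starting point (lowest x, tie lowest y): (-5, -9). Wrap until returning to start. Resulting hull: (-5, -9), (8, -10), (10, -8), (8, -3), (5, -2).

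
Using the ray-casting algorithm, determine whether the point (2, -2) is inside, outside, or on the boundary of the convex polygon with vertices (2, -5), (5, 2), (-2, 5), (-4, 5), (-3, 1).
The point (2, -2) lies strictly inside the polygon

Cast a horizontal ray to the right from the query point and count how many polygon edges it crosses (each edge strictly once or zero times, handled with the usual half-open convention). 
Parity of crossings → odd ⇒ inside.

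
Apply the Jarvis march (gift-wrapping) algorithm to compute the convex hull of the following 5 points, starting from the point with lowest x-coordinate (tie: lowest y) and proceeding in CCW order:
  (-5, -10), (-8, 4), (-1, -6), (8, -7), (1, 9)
Hull (CCW) = [(-8, 4), (-5, -10), (8, -7), (1, 9)]

Jarvis march: at each step, from the current hull vertex p, select the next vertex q as the point such that every other point lies strictly to the left of (or on) the directed line p → q. (Equivalently: for every other point r, the cross product (q − p) × (r − p) ≥ 0.)
Starting point (lowest x, tie lowest y): (-8, 4). Wrap until returning to start. Resulting hull: (-8, 4), (-5, -10), (8, -7), (1, 9).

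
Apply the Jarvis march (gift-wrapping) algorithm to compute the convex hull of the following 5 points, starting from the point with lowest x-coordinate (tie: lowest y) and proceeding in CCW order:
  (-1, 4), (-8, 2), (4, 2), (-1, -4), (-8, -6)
Hull (CCW) = [(-8, -6), (-1, -4), (4, 2), (-1, 4), (-8, 2)]

Jarvis march: at each step, from the current hull vertex p, select the next vertex q as the point such that every other point lies strictly to the left of (or on) the directed line p → q. (Equivalently: for every other point r, the cross product (q − p) × (r − p) ≥ 0.)
Starting point (lowest x, tie lowest y): (-8, -6). Wrap until returning to start. Resulting hull: (-8, -6), (-1, -4), (4, 2), (-1, 4), (-8, 2).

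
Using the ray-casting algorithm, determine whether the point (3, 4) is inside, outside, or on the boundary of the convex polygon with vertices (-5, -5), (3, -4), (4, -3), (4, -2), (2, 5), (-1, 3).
The point (3, 4) lies strictly outside the polygon

Cast a horizontal ray to the right from the query point and count how many polygon edges it crosses (each edge strictly once or zero times, handled with the usual half-open convention). 
Parity of crossings → even ⇒ outside.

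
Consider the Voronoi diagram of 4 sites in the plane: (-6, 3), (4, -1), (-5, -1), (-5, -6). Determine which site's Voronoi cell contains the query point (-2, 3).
Nearest site = (-6, 3)

The Voronoi cell of site s contains exactly those query points closer to s than to any other site. Compute squared distances from q = (-2, 3) to each site:
  (-6 − -2)² + (3 − 3)² = 16
  (-5 − -2)² + (-1 − 3)² = 25
  (4 − -2)² + (-1 − 3)² = 52
  (-5 − -2)² + (-6 − 3)² = 90
Minimum is attained by (-6, 3), so q lies in its Voronoi cell.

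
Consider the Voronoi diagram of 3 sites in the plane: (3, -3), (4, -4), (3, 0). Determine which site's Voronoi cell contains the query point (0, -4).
Nearest site = (3, -3)

The Voronoi cell of site s contains exactly those query points closer to s than to any other site. Compute squared distances from q = (0, -4) to each site:
  (3 − 0)² + (-3 − -4)² = 10
  (4 − 0)² + (-4 − -4)² = 16
  (3 − 0)² + (0 − -4)² = 25
Minimum is attained by (3, -3), so q lies in its Voronoi cell.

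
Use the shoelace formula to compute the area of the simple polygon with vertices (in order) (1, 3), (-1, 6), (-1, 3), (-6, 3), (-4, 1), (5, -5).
Area = 34

Shoelace formula: Area = (1/2) |Σ_i (x_i · y_{i+1} − x_{i+1} · y_i)| (indices mod n). Compute each cross term:
  (1)(6) − (-1)(3) = 9
  (-1)(3) − (-1)(6) = 3
  (-1)(3) − (-6)(3) = 15
  (-6)(1) − (-4)(3) = 6
  (-4)(-5) − (5)(1) = 15
  (5)(3) − (1)(-5) = 20
Sum = 68, so (signed) Area = 68/2 = 34, |Area| = 34.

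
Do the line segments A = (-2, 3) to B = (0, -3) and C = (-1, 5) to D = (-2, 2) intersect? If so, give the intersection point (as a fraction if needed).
Yes; intersection at (-11/6, 5/2) (t = 1/12 on AB, s = 5/6 on CD)

Parametrize AB as A + t(B − A) = (-2 + 2 t, 3 + -6 t) and CD as C + s(D − C) = (-1 + -1 s, 5 + -3 s). Solve the linear system for (t, s). Determinant = 12 ≠ 0, so a unique intersection of the containing lines exists. Solution: t = 1/12, s = 5/6 — both in [0, 1], so the segments cross. Intersection point: (-11/6, 5/2).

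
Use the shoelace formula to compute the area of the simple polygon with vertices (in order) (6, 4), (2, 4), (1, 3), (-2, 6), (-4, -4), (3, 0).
Area = 43

Shoelace formula: Area = (1/2) |Σ_i (x_i · y_{i+1} − x_{i+1} · y_i)| (indices mod n). Compute each cross term:
  (6)(4) − (2)(4) = 16
  (2)(3) − (1)(4) = 2
  (1)(6) − (-2)(3) = 12
  (-2)(-4) − (-4)(6) = 32
  (-4)(0) − (3)(-4) = 12
  (3)(4) − (6)(0) = 12
Sum = 86, so (signed) Area = 86/2 = 43, |Area| = 43.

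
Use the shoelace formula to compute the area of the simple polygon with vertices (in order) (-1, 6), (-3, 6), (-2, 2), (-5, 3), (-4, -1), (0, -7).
Area = 30

Shoelace formula: Area = (1/2) |Σ_i (x_i · y_{i+1} − x_{i+1} · y_i)| (indices mod n). Compute each cross term:
  (-1)(6) − (-3)(6) = 12
  (-3)(2) − (-2)(6) = 6
  (-2)(3) − (-5)(2) = 4
  (-5)(-1) − (-4)(3) = 17
  (-4)(-7) − (0)(-1) = 28
  (0)(6) − (-1)(-7) = -7
Sum = 60, so (signed) Area = 60/2 = 30, |Area| = 30.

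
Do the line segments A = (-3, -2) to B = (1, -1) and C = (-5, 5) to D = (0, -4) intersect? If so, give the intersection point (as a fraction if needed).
Yes; intersection at (-55/41, -65/41) (t = 17/41 on AB, s = 30/41 on CD)

Parametrize AB as A + t(B − A) = (-3 + 4 t, -2 + 1 t) and CD as C + s(D − C) = (-5 + 5 s, 5 + -9 s). Solve the linear system for (t, s). Determinant = 41 ≠ 0, so a unique intersection of the containing lines exists. Solution: t = 17/41, s = 30/41 — both in [0, 1], so the segments cross. Intersection point: (-55/41, -65/41).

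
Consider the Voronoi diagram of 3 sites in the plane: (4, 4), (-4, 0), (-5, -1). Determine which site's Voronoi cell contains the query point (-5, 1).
Nearest site = (-4, 0)

The Voronoi cell of site s contains exactly those query points closer to s than to any other site. Compute squared distances from q = (-5, 1) to each site:
  (-4 − -5)² + (0 − 1)² = 2
  (-5 − -5)² + (-1 − 1)² = 4
  (4 − -5)² + (4 − 1)² = 90
Minimum is attained by (-4, 0), so q lies in its Voronoi cell.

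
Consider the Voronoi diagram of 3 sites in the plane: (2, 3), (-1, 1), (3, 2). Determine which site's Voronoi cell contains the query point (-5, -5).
Nearest site = (-1, 1)

The Voronoi cell of site s contains exactly those query points closer to s than to any other site. Compute squared distances from q = (-5, -5) to each site:
  (-1 − -5)² + (1 − -5)² = 52
  (2 − -5)² + (3 − -5)² = 113
  (3 − -5)² + (2 − -5)² = 113
Minimum is attained by (-1, 1), so q lies in its Voronoi cell.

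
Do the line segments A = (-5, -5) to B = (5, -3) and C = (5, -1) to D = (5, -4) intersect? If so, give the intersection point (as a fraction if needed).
Yes; intersection at (5, -3) (t = 1 on AB, s = 2/3 on CD)

Parametrize AB as A + t(B − A) = (-5 + 10 t, -5 + 2 t) and CD as C + s(D − C) = (5 + 0 s, -1 + -3 s). Solve the linear system for (t, s). Determinant = 30 ≠ 0, so a unique intersection of the containing lines exists. Solution: t = 1, s = 2/3 — both in [0, 1], so the segments cross. Intersection point: (5, -3).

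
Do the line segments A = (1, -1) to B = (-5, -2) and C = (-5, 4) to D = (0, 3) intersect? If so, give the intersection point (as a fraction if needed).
No (intersection of containing lines falls outside at least one segment)

Parametrize and solve: t = -19/11, s = 36/11. At least one of these is outside [0, 1], so the segments do not intersect.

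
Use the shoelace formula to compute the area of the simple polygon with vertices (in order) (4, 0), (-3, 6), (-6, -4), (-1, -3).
Area = 49

Shoelace formula: Area = (1/2) |Σ_i (x_i · y_{i+1} − x_{i+1} · y_i)| (indices mod n). Compute each cross term:
  (4)(6) − (-3)(0) = 24
  (-3)(-4) − (-6)(6) = 48
  (-6)(-3) − (-1)(-4) = 14
  (-1)(0) − (4)(-3) = 12
Sum = 98, so (signed) Area = 98/2 = 49, |Area| = 49.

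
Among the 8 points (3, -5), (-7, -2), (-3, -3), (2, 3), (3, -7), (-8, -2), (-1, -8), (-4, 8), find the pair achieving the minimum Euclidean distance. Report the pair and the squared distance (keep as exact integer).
Pair = ((-7, -2), (-8, -2)); squared distance = 1

Compute all C(8, 2) = 28 pairwise squared distances (x_i − x_j)² + (y_i − y_j)². The minimum is 1, attained by the pair ((-7, -2), (-8, -2)).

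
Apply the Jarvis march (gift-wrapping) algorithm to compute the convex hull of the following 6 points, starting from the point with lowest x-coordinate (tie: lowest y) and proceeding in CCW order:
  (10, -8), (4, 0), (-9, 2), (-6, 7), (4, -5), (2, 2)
Hull (CCW) = [(-9, 2), (4, -5), (10, -8), (4, 0), (2, 2), (-6, 7)]

Jarvis march: at each step, from the current hull vertex p, select the next vertex q as the point such that every other point lies strictly to the left of (or on) the directed line p → q. (Equivalently: for every other point r, the cross product (q − p) × (r − p) ≥ 0.)
Starting point (lowest x, tie lowest y): (-9, 2). Wrap until returning to start. Resulting hull: (-9, 2), (4, -5), (10, -8), (4, 0), (2, 2), (-6, 7).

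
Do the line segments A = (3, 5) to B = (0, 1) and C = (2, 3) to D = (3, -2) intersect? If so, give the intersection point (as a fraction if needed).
No (intersection of containing lines falls outside at least one segment)

Parametrize and solve: t = 7/19, s = -2/19. At least one of these is outside [0, 1], so the segments do not intersect.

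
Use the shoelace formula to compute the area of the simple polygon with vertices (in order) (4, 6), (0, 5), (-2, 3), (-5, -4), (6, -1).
Area = 61

Shoelace formula: Area = (1/2) |Σ_i (x_i · y_{i+1} − x_{i+1} · y_i)| (indices mod n). Compute each cross term:
  (4)(5) − (0)(6) = 20
  (0)(3) − (-2)(5) = 10
  (-2)(-4) − (-5)(3) = 23
  (-5)(-1) − (6)(-4) = 29
  (6)(6) − (4)(-1) = 40
Sum = 122, so (signed) Area = 122/2 = 61, |Area| = 61.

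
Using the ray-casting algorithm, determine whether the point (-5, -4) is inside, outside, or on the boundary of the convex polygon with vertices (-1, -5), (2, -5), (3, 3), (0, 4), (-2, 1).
The point (-5, -4) lies strictly outside the polygon

Cast a horizontal ray to the right from the query point and count how many polygon edges it crosses (each edge strictly once or zero times, handled with the usual half-open convention). 
Parity of crossings → even ⇒ outside.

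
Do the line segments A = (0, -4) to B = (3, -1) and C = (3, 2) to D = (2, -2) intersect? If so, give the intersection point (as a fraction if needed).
Yes; intersection at (2, -2) (t = 2/3 on AB, s = 1 on CD)

Parametrize AB as A + t(B − A) = (0 + 3 t, -4 + 3 t) and CD as C + s(D − C) = (3 + -1 s, 2 + -4 s). Solve the linear system for (t, s). Determinant = 9 ≠ 0, so a unique intersection of the containing lines exists. Solution: t = 2/3, s = 1 — both in [0, 1], so the segments cross. Intersection point: (2, -2).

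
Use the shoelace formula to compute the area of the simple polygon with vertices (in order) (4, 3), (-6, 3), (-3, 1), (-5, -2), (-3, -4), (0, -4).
Area = 43

Shoelace formula: Area = (1/2) |Σ_i (x_i · y_{i+1} − x_{i+1} · y_i)| (indices mod n). Compute each cross term:
  (4)(3) − (-6)(3) = 30
  (-6)(1) − (-3)(3) = 3
  (-3)(-2) − (-5)(1) = 11
  (-5)(-4) − (-3)(-2) = 14
  (-3)(-4) − (0)(-4) = 12
  (0)(3) − (4)(-4) = 16
Sum = 86, so (signed) Area = 86/2 = 43, |Area| = 43.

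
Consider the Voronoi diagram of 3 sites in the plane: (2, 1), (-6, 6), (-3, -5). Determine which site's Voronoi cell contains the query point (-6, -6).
Nearest site = (-3, -5)

The Voronoi cell of site s contains exactly those query points closer to s than to any other site. Compute squared distances from q = (-6, -6) to each site:
  (-3 − -6)² + (-5 − -6)² = 10
  (2 − -6)² + (1 − -6)² = 113
  (-6 − -6)² + (6 − -6)² = 144
Minimum is attained by (-3, -5), so q lies in its Voronoi cell.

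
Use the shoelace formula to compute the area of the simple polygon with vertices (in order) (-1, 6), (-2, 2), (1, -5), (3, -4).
Area = 43/2

Shoelace formula: Area = (1/2) |Σ_i (x_i · y_{i+1} − x_{i+1} · y_i)| (indices mod n). Compute each cross term:
  (-1)(2) − (-2)(6) = 10
  (-2)(-5) − (1)(2) = 8
  (1)(-4) − (3)(-5) = 11
  (3)(6) − (-1)(-4) = 14
Sum = 43, so (signed) Area = 43/2 = 43/2, |Area| = 43/2.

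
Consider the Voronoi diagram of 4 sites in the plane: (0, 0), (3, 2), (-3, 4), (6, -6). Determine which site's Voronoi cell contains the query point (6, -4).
Nearest site = (6, -6)

The Voronoi cell of site s contains exactly those query points closer to s than to any other site. Compute squared distances from q = (6, -4) to each site:
  (6 − 6)² + (-6 − -4)² = 4
  (3 − 6)² + (2 − -4)² = 45
  (0 − 6)² + (0 − -4)² = 52
  (-3 − 6)² + (4 − -4)² = 145
Minimum is attained by (6, -6), so q lies in its Voronoi cell.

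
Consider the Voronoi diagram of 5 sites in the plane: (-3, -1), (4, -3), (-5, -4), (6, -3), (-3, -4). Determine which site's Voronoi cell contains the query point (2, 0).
Nearest site = (4, -3)

The Voronoi cell of site s contains exactly those query points closer to s than to any other site. Compute squared distances from q = (2, 0) to each site:
  (4 − 2)² + (-3 − 0)² = 13
  (6 − 2)² + (-3 − 0)² = 25
  (-3 − 2)² + (-1 − 0)² = 26
  (-3 − 2)² + (-4 − 0)² = 41
  (-5 − 2)² + (-4 − 0)² = 65
Minimum is attained by (4, -3), so q lies in its Voronoi cell.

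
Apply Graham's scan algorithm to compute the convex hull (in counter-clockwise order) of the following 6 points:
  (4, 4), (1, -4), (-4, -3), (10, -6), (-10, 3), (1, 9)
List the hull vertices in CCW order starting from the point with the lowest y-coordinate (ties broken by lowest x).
Hull (CCW) = [(10, -6), (1, 9), (-10, 3), (-4, -3)]

Graham scan procedure:
  1. Find the pivot p₀ = point with lowest y (tie → lowest x): (10, -6).
  2. Sort the remaining points by polar angle around p₀.
  3. Walk through sorted points, maintaining a stack; pop the top while the last three entries make a non-left turn (cross product ≤ 0).
  4. Final stack is the convex hull in CCW order: (10, -6), (1, 9), (-10, 3), (-4, -3).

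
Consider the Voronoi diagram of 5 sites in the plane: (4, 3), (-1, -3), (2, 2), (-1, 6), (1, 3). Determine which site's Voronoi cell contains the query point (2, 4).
Nearest site = (1, 3)

The Voronoi cell of site s contains exactly those query points closer to s than to any other site. Compute squared distances from q = (2, 4) to each site:
  (1 − 2)² + (3 − 4)² = 2
  (2 − 2)² + (2 − 4)² = 4
  (4 − 2)² + (3 − 4)² = 5
  (-1 − 2)² + (6 − 4)² = 13
  (-1 − 2)² + (-3 − 4)² = 58
Minimum is attained by (1, 3), so q lies in its Voronoi cell.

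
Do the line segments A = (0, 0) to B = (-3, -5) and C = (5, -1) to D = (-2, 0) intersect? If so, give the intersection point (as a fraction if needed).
Yes; intersection at (-3/19, -5/19) (t = 1/19 on AB, s = 14/19 on CD)

Parametrize AB as A + t(B − A) = (0 + -3 t, 0 + -5 t) and CD as C + s(D − C) = (5 + -7 s, -1 + 1 s). Solve the linear system for (t, s). Determinant = 38 ≠ 0, so a unique intersection of the containing lines exists. Solution: t = 1/19, s = 14/19 — both in [0, 1], so the segments cross. Intersection point: (-3/19, -5/19).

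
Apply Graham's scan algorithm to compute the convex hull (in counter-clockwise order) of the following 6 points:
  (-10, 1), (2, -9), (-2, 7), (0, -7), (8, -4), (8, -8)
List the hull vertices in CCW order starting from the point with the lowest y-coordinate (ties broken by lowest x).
Hull (CCW) = [(2, -9), (8, -8), (8, -4), (-2, 7), (-10, 1)]

Graham scan procedure:
  1. Find the pivot p₀ = point with lowest y (tie → lowest x): (2, -9).
  2. Sort the remaining points by polar angle around p₀.
  3. Walk through sorted points, maintaining a stack; pop the top while the last three entries make a non-left turn (cross product ≤ 0).
  4. Final stack is the convex hull in CCW order: (2, -9), (8, -8), (8, -4), (-2, 7), (-10, 1).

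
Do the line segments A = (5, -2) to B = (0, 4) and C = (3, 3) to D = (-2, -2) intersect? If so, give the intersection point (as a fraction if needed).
Yes; intersection at (20/11, 20/11) (t = 7/11 on AB, s = 13/55 on CD)

Parametrize AB as A + t(B − A) = (5 + -5 t, -2 + 6 t) and CD as C + s(D − C) = (3 + -5 s, 3 + -5 s). Solve the linear system for (t, s). Determinant = -55 ≠ 0, so a unique intersection of the containing lines exists. Solution: t = 7/11, s = 13/55 — both in [0, 1], so the segments cross. Intersection point: (20/11, 20/11).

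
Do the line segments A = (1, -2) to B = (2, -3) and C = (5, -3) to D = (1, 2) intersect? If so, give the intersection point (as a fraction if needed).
No (intersection of containing lines falls outside at least one segment)

Parametrize and solve: t = 16, s = -3. At least one of these is outside [0, 1], so the segments do not intersect.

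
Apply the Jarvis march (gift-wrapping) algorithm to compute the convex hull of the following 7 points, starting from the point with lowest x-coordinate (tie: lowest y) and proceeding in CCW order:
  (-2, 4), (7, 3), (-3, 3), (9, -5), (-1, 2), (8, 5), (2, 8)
Hull (CCW) = [(-3, 3), (9, -5), (8, 5), (2, 8)]

Jarvis march: at each step, from the current hull vertex p, select the next vertex q as the point such that every other point lies strictly to the left of (or on) the directed line p → q. (Equivalently: for every other point r, the cross product (q − p) × (r − p) ≥ 0.)
Starting point (lowest x, tie lowest y): (-3, 3). Wrap until returning to start. Resulting hull: (-3, 3), (9, -5), (8, 5), (2, 8).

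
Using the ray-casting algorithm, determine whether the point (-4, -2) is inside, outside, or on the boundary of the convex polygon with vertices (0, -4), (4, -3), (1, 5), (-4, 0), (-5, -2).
The point (-4, -2) lies strictly inside the polygon

Cast a horizontal ray to the right from the query point and count how many polygon edges it crosses (each edge strictly once or zero times, handled with the usual half-open convention). 
Parity of crossings → odd ⇒ inside.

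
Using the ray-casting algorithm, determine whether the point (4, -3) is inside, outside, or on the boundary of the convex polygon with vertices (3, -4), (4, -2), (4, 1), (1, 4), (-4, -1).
The point (4, -3) lies strictly outside the polygon

Cast a horizontal ray to the right from the query point and count how many polygon edges it crosses (each edge strictly once or zero times, handled with the usual half-open convention). 
Parity of crossings → even ⇒ outside.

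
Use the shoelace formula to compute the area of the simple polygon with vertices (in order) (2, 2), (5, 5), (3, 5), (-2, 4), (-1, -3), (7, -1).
Area = 40

Shoelace formula: Area = (1/2) |Σ_i (x_i · y_{i+1} − x_{i+1} · y_i)| (indices mod n). Compute each cross term:
  (2)(5) − (5)(2) = 0
  (5)(5) − (3)(5) = 10
  (3)(4) − (-2)(5) = 22
  (-2)(-3) − (-1)(4) = 10
  (-1)(-1) − (7)(-3) = 22
  (7)(2) − (2)(-1) = 16
Sum = 80, so (signed) Area = 80/2 = 40, |Area| = 40.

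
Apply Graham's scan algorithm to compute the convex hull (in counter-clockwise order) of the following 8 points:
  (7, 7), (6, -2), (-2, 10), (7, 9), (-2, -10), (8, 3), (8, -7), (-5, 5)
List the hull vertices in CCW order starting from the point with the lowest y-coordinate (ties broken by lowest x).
Hull (CCW) = [(-2, -10), (8, -7), (8, 3), (7, 9), (-2, 10), (-5, 5)]

Graham scan procedure:
  1. Find the pivot p₀ = point with lowest y (tie → lowest x): (-2, -10).
  2. Sort the remaining points by polar angle around p₀.
  3. Walk through sorted points, maintaining a stack; pop the top while the last three entries make a non-left turn (cross product ≤ 0).
  4. Final stack is the convex hull in CCW order: (-2, -10), (8, -7), (8, 3), (7, 9), (-2, 10), (-5, 5).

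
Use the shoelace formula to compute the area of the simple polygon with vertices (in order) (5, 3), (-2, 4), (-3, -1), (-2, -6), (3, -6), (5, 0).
Area = 131/2

Shoelace formula: Area = (1/2) |Σ_i (x_i · y_{i+1} − x_{i+1} · y_i)| (indices mod n). Compute each cross term:
  (5)(4) − (-2)(3) = 26
  (-2)(-1) − (-3)(4) = 14
  (-3)(-6) − (-2)(-1) = 16
  (-2)(-6) − (3)(-6) = 30
  (3)(0) − (5)(-6) = 30
  (5)(3) − (5)(0) = 15
Sum = 131, so (signed) Area = 131/2 = 131/2, |Area| = 131/2.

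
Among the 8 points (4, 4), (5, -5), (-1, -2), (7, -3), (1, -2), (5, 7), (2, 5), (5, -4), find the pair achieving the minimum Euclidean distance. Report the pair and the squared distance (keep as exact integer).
Pair = ((5, -5), (5, -4)); squared distance = 1

Compute all C(8, 2) = 28 pairwise squared distances (x_i − x_j)² + (y_i − y_j)². The minimum is 1, attained by the pair ((5, -5), (5, -4)).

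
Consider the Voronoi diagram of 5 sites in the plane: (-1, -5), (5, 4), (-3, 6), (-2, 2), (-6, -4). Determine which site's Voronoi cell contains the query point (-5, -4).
Nearest site = (-6, -4)

The Voronoi cell of site s contains exactly those query points closer to s than to any other site. Compute squared distances from q = (-5, -4) to each site:
  (-6 − -5)² + (-4 − -4)² = 1
  (-1 − -5)² + (-5 − -4)² = 17
  (-2 − -5)² + (2 − -4)² = 45
  (-3 − -5)² + (6 − -4)² = 104
  (5 − -5)² + (4 − -4)² = 164
Minimum is attained by (-6, -4), so q lies in its Voronoi cell.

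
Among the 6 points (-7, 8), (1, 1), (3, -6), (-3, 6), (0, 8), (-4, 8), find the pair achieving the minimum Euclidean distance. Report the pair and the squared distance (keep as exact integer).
Pair = ((-3, 6), (-4, 8)); squared distance = 5

Compute all C(6, 2) = 15 pairwise squared distances (x_i − x_j)² + (y_i − y_j)². The minimum is 5, attained by the pair ((-3, 6), (-4, 8)).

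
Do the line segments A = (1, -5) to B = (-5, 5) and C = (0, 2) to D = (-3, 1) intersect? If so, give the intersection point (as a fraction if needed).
Yes; intersection at (-8/3, 10/9) (t = 11/18 on AB, s = 8/9 on CD)

Parametrize AB as A + t(B − A) = (1 + -6 t, -5 + 10 t) and CD as C + s(D − C) = (0 + -3 s, 2 + -1 s). Solve the linear system for (t, s). Determinant = -36 ≠ 0, so a unique intersection of the containing lines exists. Solution: t = 11/18, s = 8/9 — both in [0, 1], so the segments cross. Intersection point: (-8/3, 10/9).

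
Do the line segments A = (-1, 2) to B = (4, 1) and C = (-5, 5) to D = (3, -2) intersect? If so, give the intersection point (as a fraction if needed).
No (intersection of containing lines falls outside at least one segment)

Parametrize and solve: t = -4/27, s = 11/27. At least one of these is outside [0, 1], so the segments do not intersect.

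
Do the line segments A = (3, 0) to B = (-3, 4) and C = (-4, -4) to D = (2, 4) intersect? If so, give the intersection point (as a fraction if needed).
Yes; intersection at (1/3, 16/9) (t = 4/9 on AB, s = 13/18 on CD)

Parametrize AB as A + t(B − A) = (3 + -6 t, 0 + 4 t) and CD as C + s(D − C) = (-4 + 6 s, -4 + 8 s). Solve the linear system for (t, s). Determinant = 72 ≠ 0, so a unique intersection of the containing lines exists. Solution: t = 4/9, s = 13/18 — both in [0, 1], so the segments cross. Intersection point: (1/3, 16/9).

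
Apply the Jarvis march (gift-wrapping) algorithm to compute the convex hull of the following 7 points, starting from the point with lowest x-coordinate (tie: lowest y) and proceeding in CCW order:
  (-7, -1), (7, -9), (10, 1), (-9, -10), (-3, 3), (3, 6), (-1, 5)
Hull (CCW) = [(-9, -10), (7, -9), (10, 1), (3, 6), (-1, 5), (-7, -1)]

Jarvis march: at each step, from the current hull vertex p, select the next vertex q as the point such that every other point lies strictly to the left of (or on) the directed line p → q. (Equivalently: for every other point r, the cross product (q − p) × (r − p) ≥ 0.)
Starting point (lowest x, tie lowest y): (-9, -10). Wrap until returning to start. Resulting hull: (-9, -10), (7, -9), (10, 1), (3, 6), (-1, 5), (-7, -1).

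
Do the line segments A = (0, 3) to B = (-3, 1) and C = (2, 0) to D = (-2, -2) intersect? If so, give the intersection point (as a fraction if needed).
No (intersection of containing lines falls outside at least one segment)

Parametrize and solve: t = 8, s = 13/2. At least one of these is outside [0, 1], so the segments do not intersect.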